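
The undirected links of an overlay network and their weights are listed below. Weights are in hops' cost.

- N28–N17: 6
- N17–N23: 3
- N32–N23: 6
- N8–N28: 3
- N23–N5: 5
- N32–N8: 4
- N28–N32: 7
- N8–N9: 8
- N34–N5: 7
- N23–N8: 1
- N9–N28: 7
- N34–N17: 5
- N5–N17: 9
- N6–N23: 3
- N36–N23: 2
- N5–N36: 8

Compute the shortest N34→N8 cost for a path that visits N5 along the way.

13 hops' cost

Shortest N34→N5: N34–N5 = 7
Shortest N5→N8: N5–N23–N8 = 6
Total via N5: 7 + 6 = 13 hops' cost.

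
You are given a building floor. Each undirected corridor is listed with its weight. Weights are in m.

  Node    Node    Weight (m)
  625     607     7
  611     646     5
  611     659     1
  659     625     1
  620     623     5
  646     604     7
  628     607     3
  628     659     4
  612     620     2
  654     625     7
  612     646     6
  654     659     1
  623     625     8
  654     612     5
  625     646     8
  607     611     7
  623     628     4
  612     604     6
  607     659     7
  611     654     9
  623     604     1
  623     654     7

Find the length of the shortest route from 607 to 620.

12 m

Running Dijkstra from 607:
607: 0
628: 3  (via 607)
625: 7  (via 607)
659: 7  (via 607)
623: 7  (via 628)
611: 7  (via 607)
604: 8  (via 623)
654: 8  (via 659)
620: 12  (via 623)
Shortest route: 607 → 628 → 623 → 620 = 12 m.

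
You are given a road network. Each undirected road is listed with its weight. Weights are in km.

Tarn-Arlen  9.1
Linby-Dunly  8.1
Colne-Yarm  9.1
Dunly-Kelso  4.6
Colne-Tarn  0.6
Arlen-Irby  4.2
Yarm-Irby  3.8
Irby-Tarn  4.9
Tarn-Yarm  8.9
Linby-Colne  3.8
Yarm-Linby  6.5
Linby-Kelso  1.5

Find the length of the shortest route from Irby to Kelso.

10.8 km

Enumerating some paths:
Irby - Tarn - Colne - Linby - Kelso: 4.9+0.6+3.8+1.5 = 10.8
Irby - Yarm - Tarn - Colne - Linby - Kelso: 3.8+8.9+0.6+3.8+1.5 = 18.6
Irby - Yarm - Linby - Kelso: 3.8+6.5+1.5 = 11.8
Irby - Yarm - Colne - Linby - Kelso: 3.8+9.1+3.8+1.5 = 18.2
Cheapest is Irby - Tarn - Colne - Linby - Kelso at 10.8 km.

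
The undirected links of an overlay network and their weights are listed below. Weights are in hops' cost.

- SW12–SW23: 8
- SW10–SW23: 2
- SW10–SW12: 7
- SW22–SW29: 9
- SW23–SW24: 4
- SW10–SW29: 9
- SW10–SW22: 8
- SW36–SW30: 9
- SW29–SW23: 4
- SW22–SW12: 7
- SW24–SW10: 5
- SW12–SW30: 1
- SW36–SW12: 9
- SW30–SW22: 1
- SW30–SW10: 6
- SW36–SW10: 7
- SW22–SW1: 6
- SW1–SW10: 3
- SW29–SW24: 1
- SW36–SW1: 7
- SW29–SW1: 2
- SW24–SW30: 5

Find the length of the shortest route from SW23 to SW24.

4 hops' cost

Enumerating some paths:
SW23–SW29–SW24: 4+1 = 5
SW23–SW24: 4 = 4
Cheapest is SW23–SW24 at 4 hops' cost.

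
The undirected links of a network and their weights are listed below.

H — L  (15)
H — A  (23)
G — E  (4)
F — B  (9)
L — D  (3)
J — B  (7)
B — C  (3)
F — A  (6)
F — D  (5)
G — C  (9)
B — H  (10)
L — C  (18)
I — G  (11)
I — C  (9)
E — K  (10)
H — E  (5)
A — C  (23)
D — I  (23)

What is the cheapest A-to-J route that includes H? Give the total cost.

40

Best A to H: A → H costing 23
Shortest H→J: H → B → J = 17
Total via H: 23 + 17 = 40.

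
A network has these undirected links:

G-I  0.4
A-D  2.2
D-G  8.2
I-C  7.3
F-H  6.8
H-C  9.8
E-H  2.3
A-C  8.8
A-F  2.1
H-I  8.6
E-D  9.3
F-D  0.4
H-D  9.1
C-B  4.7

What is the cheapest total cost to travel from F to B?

Compare a few routes:
F–D–G–I–C–B: 0.4+8.2+0.4+7.3+4.7 = 21
F–D–A–C–B: 0.4+2.2+8.8+4.7 = 16.1
F–A–C–B: 2.1+8.8+4.7 = 15.6
The minimum is 15.6 via F–A–C–B.

15.6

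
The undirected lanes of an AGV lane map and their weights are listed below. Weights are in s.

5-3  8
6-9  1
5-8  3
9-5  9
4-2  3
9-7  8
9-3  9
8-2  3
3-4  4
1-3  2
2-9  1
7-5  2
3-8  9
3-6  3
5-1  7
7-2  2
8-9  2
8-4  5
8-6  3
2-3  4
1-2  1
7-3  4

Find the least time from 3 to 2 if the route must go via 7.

Shortest 3→7: 3 → 7 = 4
Best 7 to 2: 7 → 2 costing 2
Total via 7: 4 + 2 = 6 s.

6 s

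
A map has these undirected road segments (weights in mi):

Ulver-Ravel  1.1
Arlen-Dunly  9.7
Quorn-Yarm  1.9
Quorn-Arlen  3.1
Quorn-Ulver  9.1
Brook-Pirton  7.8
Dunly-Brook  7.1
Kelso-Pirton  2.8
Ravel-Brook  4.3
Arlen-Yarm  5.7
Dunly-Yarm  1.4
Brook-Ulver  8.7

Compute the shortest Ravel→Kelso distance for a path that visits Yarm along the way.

Best Ravel to Yarm: Ravel → Ulver → Quorn → Yarm costing 12.1
Shortest Yarm→Kelso: Yarm → Dunly → Brook → Pirton → Kelso = 19.1
Total via Yarm: 12.1 + 19.1 = 31.2 mi.

31.2 mi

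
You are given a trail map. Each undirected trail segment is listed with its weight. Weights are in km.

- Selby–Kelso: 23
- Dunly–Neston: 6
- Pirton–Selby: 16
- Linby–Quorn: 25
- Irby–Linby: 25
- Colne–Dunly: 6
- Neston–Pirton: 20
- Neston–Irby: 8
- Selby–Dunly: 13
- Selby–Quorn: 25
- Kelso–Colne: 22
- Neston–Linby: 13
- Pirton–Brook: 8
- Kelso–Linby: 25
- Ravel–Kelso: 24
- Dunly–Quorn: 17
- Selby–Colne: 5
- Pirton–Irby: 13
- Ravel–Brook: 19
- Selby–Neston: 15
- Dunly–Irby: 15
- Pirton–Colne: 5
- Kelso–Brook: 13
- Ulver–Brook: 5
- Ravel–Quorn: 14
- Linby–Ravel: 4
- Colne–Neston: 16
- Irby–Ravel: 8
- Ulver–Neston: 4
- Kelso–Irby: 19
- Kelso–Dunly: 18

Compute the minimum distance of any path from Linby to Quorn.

18 km

Settle nodes by increasing distance from Linby:
Linby: 0
Ravel: 4  (via Linby)
Irby: 12  (via Ravel)
Neston: 13  (via Linby)
Ulver: 17  (via Neston)
Quorn: 18  (via Ravel)
Shortest route: Linby → Ravel → Quorn = 18 km.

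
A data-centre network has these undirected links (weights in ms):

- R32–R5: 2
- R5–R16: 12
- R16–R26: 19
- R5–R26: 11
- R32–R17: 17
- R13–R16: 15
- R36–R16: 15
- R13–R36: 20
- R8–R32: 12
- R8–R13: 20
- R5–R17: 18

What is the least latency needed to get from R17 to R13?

45 ms

Compare a few routes:
R17 → R32 → R5 → R16 → R13: 17+2+12+15 = 46
R17 → R5 → R32 → R8 → R13: 18+2+12+20 = 52
R17 → R5 → R16 → R13: 18+12+15 = 45
R17 → R32 → R8 → R13: 17+12+20 = 49
The minimum is 45 ms via R17 → R5 → R16 → R13.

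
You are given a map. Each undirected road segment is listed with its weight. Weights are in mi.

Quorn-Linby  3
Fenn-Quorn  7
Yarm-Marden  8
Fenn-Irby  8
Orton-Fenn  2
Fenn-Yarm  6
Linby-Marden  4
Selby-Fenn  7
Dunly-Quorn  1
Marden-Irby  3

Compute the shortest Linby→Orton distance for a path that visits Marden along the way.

17 mi

Best Linby to Marden: Linby–Marden costing 4
Shortest Marden→Orton: Marden–Irby–Fenn–Orton = 13
Total via Marden: 4 + 13 = 17 mi.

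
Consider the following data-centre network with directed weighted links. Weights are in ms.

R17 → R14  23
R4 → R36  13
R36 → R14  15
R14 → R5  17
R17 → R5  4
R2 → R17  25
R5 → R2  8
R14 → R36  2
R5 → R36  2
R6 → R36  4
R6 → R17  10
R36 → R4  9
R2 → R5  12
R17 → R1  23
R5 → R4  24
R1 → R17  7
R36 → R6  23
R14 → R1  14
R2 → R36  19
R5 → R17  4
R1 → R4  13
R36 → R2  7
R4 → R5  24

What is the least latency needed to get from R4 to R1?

Enumerating some paths:
R4 - R5 - R36 - R14 - R1: 24+2+15+14 = 55
R4 - R36 - R2 - R5 - R17 - R1: 13+7+12+4+23 = 59
R4 - R5 - R17 - R1: 24+4+23 = 51
R4 - R36 - R14 - R1: 13+15+14 = 42
The minimum is 42 ms via R4 - R36 - R14 - R1.

42 ms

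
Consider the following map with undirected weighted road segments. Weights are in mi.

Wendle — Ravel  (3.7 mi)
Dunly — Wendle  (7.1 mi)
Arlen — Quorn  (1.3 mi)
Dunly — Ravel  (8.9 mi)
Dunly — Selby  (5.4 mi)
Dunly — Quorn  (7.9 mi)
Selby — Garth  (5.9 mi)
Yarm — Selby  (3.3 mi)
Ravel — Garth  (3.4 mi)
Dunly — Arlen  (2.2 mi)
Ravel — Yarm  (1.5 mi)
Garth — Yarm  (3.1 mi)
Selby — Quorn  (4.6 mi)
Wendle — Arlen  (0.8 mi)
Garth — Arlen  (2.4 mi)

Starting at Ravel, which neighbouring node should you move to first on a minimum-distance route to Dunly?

Wendle

Candidate routes:
Ravel → Wendle → Arlen → Dunly: 3.7+0.8+2.2 = 6.7
Ravel → Dunly: 8.9 = 8.9
Ravel → Garth → Arlen → Dunly: 3.4+2.4+2.2 = 8
Cheapest is Ravel → Wendle → Arlen → Dunly at 6.7 mi.
So from Ravel the first move is to Wendle.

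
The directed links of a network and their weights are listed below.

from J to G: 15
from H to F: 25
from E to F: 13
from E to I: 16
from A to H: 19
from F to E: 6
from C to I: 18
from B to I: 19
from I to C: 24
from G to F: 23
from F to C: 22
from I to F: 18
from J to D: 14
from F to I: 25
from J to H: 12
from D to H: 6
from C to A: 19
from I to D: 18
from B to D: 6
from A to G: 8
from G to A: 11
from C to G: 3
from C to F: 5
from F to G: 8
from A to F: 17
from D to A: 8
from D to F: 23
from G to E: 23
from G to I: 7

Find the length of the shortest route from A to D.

Running Dijkstra from A:
A: 0
G: 8  (via A)
I: 15  (via G)
F: 17  (via A)
H: 19  (via A)
E: 23  (via F)
D: 33  (via I)
Shortest route: A–G–I–D = 33.

33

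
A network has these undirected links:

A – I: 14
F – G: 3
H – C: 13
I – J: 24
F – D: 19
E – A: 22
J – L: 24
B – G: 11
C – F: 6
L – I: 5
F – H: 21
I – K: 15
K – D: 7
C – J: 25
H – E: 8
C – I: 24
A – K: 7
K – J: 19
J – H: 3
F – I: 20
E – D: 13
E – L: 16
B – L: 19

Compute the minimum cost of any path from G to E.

Candidate routes:
G–F–D–E: 3+19+13 = 35
G–F–C–H–E: 3+6+13+8 = 30
G–F–H–E: 3+21+8 = 32
Cheapest is G–F–C–H–E at 30.

30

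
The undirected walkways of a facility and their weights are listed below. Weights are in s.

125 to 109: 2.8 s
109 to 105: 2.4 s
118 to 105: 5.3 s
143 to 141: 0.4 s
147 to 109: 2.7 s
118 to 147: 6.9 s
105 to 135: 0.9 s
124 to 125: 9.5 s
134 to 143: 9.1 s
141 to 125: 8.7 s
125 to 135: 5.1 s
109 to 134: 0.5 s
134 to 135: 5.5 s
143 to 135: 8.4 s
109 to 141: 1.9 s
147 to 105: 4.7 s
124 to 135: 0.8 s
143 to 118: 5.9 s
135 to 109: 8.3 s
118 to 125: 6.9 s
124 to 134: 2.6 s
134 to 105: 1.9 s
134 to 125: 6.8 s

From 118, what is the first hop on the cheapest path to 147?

147

Compare a few routes:
118 → 147: 6.9 = 6.9
118 → 105 → 147: 5.3+4.7 = 10
Cheapest is 118 → 147 at 6.9 s.
So from 118 the first move is to 147.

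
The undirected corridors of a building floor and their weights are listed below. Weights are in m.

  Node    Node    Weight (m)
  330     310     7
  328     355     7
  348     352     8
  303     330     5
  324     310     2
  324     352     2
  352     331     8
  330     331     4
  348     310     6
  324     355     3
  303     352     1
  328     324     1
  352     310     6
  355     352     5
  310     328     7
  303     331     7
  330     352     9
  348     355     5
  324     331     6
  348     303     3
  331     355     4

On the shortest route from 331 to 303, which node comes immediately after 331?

Enumerating some paths:
331 - 324 - 352 - 303: 6+2+1 = 9
331 - 330 - 303: 4+5 = 9
331 - 352 - 303: 8+1 = 9
331 - 303: 7 = 7
The minimum is 7 m via 331 - 303.
So from 331 the first move is to 303.

303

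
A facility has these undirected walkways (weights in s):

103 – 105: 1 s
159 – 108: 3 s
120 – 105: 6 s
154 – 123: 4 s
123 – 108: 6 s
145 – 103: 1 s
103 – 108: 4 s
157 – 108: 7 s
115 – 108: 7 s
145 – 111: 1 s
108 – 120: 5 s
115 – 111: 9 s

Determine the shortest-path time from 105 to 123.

11 s

Settle nodes by increasing distance from 105:
105: 0
103: 1  (via 105)
145: 2  (via 103)
111: 3  (via 145)
108: 5  (via 103)
120: 6  (via 105)
159: 8  (via 108)
123: 11  (via 108)
Shortest route: 105 → 103 → 108 → 123 = 11 s.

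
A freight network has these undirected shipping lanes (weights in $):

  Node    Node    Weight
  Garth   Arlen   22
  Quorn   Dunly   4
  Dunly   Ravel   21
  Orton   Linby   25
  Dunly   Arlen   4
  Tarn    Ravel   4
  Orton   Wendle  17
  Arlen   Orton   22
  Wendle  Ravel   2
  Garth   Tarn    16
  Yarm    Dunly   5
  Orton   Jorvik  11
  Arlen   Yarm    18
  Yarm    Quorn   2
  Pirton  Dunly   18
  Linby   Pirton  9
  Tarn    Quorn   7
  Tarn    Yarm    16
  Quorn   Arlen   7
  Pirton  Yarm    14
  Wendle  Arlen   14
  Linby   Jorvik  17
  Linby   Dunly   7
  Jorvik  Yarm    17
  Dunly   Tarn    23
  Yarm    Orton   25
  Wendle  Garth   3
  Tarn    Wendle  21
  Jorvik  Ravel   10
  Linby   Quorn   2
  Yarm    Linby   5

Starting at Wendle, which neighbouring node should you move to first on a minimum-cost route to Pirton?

Enumerating some paths:
Wendle - Ravel - Tarn - Quorn - Yarm - Linby - Pirton: 2+4+7+2+5+9 = 29
Wendle - Ravel - Tarn - Quorn - Linby - Pirton: 2+4+7+2+9 = 24
Cheapest is Wendle - Ravel - Tarn - Quorn - Linby - Pirton at $24.
So from Wendle the first move is to Ravel.

Ravel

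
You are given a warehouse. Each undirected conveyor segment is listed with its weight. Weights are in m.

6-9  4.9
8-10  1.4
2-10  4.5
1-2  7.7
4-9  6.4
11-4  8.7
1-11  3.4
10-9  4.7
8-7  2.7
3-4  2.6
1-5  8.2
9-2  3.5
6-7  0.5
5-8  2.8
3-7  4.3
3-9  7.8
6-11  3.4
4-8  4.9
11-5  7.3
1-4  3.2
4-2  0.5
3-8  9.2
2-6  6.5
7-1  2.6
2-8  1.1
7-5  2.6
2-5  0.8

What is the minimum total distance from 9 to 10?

Settle nodes by increasing distance from 9:
9: 0
2: 3.5  (via 9)
4: 4  (via 2)
5: 4.3  (via 2)
8: 4.6  (via 2)
10: 4.7  (via 9)
Shortest route: 9–10 = 4.7 m.

4.7 m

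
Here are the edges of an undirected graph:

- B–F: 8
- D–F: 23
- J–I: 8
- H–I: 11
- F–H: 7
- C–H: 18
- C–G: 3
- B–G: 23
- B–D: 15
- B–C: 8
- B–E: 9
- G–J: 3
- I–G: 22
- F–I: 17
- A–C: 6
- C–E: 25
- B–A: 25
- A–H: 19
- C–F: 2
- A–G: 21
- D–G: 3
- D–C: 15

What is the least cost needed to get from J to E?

23

Enumerating some paths:
J–G–C–F–B–E: 3+3+2+8+9 = 25
J–G–C–B–E: 3+3+8+9 = 23
Cheapest is J–G–C–B–E at 23.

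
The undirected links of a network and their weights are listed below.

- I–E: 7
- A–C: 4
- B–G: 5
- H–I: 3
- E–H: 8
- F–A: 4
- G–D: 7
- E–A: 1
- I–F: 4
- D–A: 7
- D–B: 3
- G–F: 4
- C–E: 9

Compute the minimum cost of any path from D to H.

16

Enumerating some paths:
D–A–E–H: 7+1+8 = 16
D–G–F–I–H: 7+4+4+3 = 18
D–A–E–I–H: 7+1+7+3 = 18
Cheapest is D–A–E–H at 16.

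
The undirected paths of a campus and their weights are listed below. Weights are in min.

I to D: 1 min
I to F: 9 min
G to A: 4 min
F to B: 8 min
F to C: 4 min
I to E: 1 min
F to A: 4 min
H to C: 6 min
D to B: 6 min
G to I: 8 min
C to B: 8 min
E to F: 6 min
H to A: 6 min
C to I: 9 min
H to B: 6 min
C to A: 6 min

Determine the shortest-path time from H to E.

Settle nodes by increasing distance from H:
H: 0
A: 6  (via H)
B: 6  (via H)
C: 6  (via H)
F: 10  (via A)
G: 10  (via A)
D: 12  (via B)
I: 13  (via D)
E: 14  (via I)
Shortest route: H–B–D–I–E = 14 min.

14 min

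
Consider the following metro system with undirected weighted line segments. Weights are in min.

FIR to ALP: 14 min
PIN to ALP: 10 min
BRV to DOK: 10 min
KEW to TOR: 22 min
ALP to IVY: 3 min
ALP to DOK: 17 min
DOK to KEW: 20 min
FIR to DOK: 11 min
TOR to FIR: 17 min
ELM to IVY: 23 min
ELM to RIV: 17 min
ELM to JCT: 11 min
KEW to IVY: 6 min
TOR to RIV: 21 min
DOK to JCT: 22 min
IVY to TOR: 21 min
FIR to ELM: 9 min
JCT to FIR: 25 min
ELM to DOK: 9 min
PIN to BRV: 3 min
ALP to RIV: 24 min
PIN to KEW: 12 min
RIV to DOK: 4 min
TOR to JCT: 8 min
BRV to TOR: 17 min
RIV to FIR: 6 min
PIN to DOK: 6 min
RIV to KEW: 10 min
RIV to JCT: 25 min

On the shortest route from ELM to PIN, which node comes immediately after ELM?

DOK

Enumerating some paths:
ELM–DOK–BRV–PIN: 9+10+3 = 22
ELM–FIR–RIV–DOK–PIN: 9+6+4+6 = 25
ELM–DOK–PIN: 9+6 = 15
The minimum is 15 min via ELM–DOK–PIN.
So from ELM the first move is to DOK.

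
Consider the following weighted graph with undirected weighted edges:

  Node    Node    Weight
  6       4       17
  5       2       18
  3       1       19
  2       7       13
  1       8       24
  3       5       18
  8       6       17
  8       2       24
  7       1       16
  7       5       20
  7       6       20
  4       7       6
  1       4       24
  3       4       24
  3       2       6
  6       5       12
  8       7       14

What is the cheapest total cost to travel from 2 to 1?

25

Shortest distances from 2:
2: 0
3: 6  (via 2)
7: 13  (via 2)
5: 18  (via 2)
4: 19  (via 7)
8: 24  (via 2)
1: 25  (via 3)
Shortest route: 2–3–1 = 25.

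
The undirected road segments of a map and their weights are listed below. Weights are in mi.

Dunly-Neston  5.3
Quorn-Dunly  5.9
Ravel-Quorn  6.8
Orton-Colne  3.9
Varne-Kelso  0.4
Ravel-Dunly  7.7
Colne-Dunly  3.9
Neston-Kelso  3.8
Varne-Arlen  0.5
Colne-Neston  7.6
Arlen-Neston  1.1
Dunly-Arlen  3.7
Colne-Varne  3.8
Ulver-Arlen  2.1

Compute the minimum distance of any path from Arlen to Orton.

8.2 mi

Shortest distances from Arlen:
Arlen: 0
Varne: 0.5  (via Arlen)
Kelso: 0.9  (via Varne)
Neston: 1.1  (via Arlen)
Ulver: 2.1  (via Arlen)
Dunly: 3.7  (via Arlen)
Colne: 4.3  (via Varne)
Orton: 8.2  (via Colne)
Shortest route: Arlen–Varne–Colne–Orton = 8.2 mi.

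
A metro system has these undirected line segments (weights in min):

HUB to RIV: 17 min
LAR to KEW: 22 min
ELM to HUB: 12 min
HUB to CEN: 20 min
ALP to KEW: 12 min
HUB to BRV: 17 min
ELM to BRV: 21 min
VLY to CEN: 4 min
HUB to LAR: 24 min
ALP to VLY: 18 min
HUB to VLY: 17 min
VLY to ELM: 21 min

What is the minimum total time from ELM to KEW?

Running Dijkstra from ELM:
ELM: 0
HUB: 12  (via ELM)
BRV: 21  (via ELM)
VLY: 21  (via ELM)
CEN: 25  (via VLY)
RIV: 29  (via HUB)
LAR: 36  (via HUB)
ALP: 39  (via VLY)
KEW: 51  (via ALP)
Shortest route: ELM → VLY → ALP → KEW = 51 min.

51 min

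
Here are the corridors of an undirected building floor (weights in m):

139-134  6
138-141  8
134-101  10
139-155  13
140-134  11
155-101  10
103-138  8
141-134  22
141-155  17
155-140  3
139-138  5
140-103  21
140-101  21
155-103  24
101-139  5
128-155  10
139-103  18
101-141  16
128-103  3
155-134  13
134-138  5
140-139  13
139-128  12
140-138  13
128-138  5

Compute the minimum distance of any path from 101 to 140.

Running Dijkstra from 101:
101: 0
139: 5  (via 101)
155: 10  (via 101)
134: 10  (via 101)
138: 10  (via 139)
140: 13  (via 155)
Shortest route: 101–155–140 = 13 m.

13 m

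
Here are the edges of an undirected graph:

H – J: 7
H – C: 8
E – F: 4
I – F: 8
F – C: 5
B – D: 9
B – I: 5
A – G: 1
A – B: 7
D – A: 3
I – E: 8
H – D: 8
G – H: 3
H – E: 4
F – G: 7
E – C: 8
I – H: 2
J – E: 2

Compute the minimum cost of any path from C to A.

Running Dijkstra from C:
C: 0
F: 5  (via C)
E: 8  (via C)
H: 8  (via C)
I: 10  (via H)
J: 10  (via E)
G: 11  (via H)
A: 12  (via G)
Shortest route: C–H–G–A = 12.

12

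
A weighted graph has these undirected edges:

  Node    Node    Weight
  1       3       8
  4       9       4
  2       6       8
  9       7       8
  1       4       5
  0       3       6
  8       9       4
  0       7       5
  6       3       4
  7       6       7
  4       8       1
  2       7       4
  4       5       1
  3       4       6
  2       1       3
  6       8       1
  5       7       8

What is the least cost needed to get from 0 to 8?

11

Settle nodes by increasing distance from 0:
0: 0
7: 5  (via 0)
3: 6  (via 0)
2: 9  (via 7)
6: 10  (via 3)
8: 11  (via 6)
Shortest route: 0–3–6–8 = 11.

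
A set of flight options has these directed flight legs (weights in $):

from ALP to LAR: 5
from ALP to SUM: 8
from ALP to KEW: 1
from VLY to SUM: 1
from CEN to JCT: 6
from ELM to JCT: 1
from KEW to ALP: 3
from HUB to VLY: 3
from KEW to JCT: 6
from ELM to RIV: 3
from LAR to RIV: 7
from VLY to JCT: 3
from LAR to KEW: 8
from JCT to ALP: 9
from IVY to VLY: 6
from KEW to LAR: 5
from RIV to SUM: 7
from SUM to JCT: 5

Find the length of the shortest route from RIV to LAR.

$26

Compare a few routes:
RIV - SUM - JCT - ALP - LAR: 7+5+9+5 = 26
RIV - SUM - JCT - ALP - KEW - LAR: 7+5+9+1+5 = 27
Cheapest is RIV - SUM - JCT - ALP - LAR at $26.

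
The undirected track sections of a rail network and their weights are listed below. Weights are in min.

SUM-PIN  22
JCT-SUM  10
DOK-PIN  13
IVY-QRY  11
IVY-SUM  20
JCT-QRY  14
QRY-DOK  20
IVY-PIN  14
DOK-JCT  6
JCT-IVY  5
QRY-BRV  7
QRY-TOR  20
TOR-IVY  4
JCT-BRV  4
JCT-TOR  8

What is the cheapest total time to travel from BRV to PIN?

23 min

Settle nodes by increasing distance from BRV:
BRV: 0
JCT: 4  (via BRV)
QRY: 7  (via BRV)
IVY: 9  (via JCT)
DOK: 10  (via JCT)
TOR: 12  (via JCT)
SUM: 14  (via JCT)
PIN: 23  (via IVY)
Shortest route: BRV–JCT–IVY–PIN = 23 min.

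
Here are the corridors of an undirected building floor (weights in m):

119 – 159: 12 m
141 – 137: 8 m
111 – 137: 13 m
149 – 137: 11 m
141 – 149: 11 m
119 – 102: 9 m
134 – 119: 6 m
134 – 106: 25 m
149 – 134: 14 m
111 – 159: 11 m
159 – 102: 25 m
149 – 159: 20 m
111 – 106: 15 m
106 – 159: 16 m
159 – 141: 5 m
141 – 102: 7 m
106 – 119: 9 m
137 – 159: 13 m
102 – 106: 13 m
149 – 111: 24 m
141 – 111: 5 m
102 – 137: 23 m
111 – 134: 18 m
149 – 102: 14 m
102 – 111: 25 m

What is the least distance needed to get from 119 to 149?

20 m

Running Dijkstra from 119:
119: 0
134: 6  (via 119)
102: 9  (via 119)
106: 9  (via 119)
159: 12  (via 119)
141: 16  (via 102)
149: 20  (via 134)
Shortest route: 119 → 134 → 149 = 20 m.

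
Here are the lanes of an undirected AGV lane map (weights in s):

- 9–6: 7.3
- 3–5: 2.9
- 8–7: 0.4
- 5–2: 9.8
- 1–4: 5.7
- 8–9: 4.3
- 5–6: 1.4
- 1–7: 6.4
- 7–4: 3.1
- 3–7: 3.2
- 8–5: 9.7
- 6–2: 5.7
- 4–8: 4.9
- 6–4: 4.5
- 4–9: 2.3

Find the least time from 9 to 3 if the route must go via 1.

Best 9 to 1: 9–4–1 costing 8
Best 1 to 3: 1–7–3 costing 9.6
Total via 1: 8 + 9.6 = 17.6 s.

17.6 s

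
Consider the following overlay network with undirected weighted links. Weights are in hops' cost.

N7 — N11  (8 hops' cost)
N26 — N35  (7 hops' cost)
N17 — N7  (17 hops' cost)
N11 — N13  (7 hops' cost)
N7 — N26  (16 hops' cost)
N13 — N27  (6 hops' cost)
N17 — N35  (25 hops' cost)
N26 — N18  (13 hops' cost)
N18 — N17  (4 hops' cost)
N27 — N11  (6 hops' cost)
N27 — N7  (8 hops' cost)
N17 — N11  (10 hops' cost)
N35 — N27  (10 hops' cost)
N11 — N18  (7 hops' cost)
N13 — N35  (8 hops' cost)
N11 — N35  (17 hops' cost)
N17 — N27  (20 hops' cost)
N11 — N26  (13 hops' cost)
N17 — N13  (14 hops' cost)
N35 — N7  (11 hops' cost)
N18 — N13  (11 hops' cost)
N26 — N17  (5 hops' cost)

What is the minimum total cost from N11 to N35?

15 hops' cost

Settle nodes by increasing distance from N11:
N11: 0
N27: 6  (via N11)
N13: 7  (via N11)
N18: 7  (via N11)
N7: 8  (via N11)
N17: 10  (via N11)
N26: 13  (via N11)
N35: 15  (via N13)
Shortest route: N11 → N13 → N35 = 15 hops' cost.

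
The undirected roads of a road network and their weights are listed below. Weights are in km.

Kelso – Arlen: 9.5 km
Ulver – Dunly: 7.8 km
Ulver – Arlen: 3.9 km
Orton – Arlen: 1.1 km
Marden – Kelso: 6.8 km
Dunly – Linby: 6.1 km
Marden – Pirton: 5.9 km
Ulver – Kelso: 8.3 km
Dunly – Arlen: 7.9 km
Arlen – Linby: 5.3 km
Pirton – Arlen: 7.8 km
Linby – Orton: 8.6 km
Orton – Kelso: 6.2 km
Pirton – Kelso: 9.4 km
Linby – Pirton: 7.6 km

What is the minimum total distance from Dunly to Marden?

19.6 km

Settle nodes by increasing distance from Dunly:
Dunly: 0
Linby: 6.1  (via Dunly)
Ulver: 7.8  (via Dunly)
Arlen: 7.9  (via Dunly)
Orton: 9  (via Arlen)
Pirton: 13.7  (via Linby)
Kelso: 15.2  (via Orton)
Marden: 19.6  (via Pirton)
Shortest route: Dunly–Linby–Pirton–Marden = 19.6 km.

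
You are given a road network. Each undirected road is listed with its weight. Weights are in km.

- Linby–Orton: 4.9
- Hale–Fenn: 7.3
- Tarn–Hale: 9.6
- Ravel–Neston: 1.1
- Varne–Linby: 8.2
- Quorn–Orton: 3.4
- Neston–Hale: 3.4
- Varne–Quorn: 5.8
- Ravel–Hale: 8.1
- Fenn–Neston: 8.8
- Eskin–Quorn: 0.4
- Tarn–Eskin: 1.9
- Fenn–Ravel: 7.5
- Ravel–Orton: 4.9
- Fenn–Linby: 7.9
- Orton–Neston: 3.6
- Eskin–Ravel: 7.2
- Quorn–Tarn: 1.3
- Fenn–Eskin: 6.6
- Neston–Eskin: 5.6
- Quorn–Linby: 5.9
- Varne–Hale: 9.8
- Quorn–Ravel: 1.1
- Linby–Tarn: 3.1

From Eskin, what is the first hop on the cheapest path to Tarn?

Enumerating some paths:
Eskin - Tarn: 1.9 = 1.9
Eskin - Quorn - Tarn: 0.4+1.3 = 1.7
The minimum is 1.7 km via Eskin - Quorn - Tarn.
So from Eskin the first move is to Quorn.

Quorn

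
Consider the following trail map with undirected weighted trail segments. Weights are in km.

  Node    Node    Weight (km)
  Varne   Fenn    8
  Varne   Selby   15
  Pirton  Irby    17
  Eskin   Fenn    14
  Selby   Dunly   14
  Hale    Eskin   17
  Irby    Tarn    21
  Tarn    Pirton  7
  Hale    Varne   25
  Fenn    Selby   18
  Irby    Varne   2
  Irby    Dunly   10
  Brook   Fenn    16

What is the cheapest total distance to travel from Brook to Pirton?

Enumerating some paths:
Brook–Fenn–Selby–Dunly–Irby–Pirton: 16+18+14+10+17 = 75
Brook–Fenn–Varne–Irby–Tarn–Pirton: 16+8+2+21+7 = 54
Brook–Fenn–Selby–Varne–Irby–Pirton: 16+18+15+2+17 = 68
Brook–Fenn–Varne–Irby–Pirton: 16+8+2+17 = 43
Cheapest is Brook–Fenn–Varne–Irby–Pirton at 43 km.

43 km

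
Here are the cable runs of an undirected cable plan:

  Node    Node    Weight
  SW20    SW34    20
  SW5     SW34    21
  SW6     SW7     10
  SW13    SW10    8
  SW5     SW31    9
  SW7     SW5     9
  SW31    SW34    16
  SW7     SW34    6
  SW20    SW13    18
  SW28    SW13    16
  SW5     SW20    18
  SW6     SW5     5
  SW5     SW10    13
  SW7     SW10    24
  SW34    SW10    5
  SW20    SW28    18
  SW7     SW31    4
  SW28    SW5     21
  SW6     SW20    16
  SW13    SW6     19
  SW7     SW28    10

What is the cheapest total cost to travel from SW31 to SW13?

Enumerating some paths:
SW31–SW7–SW28–SW13: 4+10+16 = 30
SW31–SW34–SW10–SW13: 16+5+8 = 29
SW31–SW7–SW34–SW10–SW13: 4+6+5+8 = 23
SW31–SW5–SW10–SW13: 9+13+8 = 30
The minimum is 23 via SW31–SW7–SW34–SW10–SW13.

23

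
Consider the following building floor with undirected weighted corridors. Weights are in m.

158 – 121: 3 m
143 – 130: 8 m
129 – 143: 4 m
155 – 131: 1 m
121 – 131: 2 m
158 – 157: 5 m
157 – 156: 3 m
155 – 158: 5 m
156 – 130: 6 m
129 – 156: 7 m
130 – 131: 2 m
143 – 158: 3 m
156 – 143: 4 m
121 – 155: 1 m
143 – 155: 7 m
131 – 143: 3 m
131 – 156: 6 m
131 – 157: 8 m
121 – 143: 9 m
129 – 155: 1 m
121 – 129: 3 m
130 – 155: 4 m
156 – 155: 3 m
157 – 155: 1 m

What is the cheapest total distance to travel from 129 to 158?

Running Dijkstra from 129:
129: 0
155: 1  (via 129)
121: 2  (via 155)
157: 2  (via 155)
131: 2  (via 155)
156: 4  (via 155)
130: 4  (via 131)
143: 4  (via 129)
158: 5  (via 121)
Shortest route: 129 → 155 → 121 → 158 = 5 m.

5 m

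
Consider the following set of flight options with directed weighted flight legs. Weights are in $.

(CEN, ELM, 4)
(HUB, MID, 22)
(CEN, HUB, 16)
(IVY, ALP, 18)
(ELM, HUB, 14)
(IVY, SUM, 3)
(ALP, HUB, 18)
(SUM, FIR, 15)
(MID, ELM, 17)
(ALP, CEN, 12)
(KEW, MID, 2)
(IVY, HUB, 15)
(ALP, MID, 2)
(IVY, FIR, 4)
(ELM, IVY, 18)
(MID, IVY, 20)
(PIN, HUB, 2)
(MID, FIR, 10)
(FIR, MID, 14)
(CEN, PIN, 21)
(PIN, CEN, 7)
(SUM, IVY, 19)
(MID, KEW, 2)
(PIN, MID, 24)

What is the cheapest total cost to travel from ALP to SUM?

$25

Compare a few routes:
ALP → MID → IVY → SUM: 2+20+3 = 25
ALP → CEN → ELM → IVY → SUM: 12+4+18+3 = 37
The minimum is $25 via ALP → MID → IVY → SUM.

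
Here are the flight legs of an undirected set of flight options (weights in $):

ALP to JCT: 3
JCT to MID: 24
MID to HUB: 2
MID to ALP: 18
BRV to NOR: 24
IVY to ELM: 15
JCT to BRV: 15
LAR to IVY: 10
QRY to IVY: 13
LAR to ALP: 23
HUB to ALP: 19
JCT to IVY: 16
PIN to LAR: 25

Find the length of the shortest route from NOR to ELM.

Candidate routes:
NOR → BRV → JCT → ALP → LAR → IVY → ELM: 24+15+3+23+10+15 = 90
NOR → BRV → JCT → IVY → ELM: 24+15+16+15 = 70
NOR → BRV → JCT → MID → HUB → ALP → LAR → IVY → ELM: 24+15+24+2+19+23+10+15 = 132
NOR → BRV → JCT → MID → ALP → LAR → IVY → ELM: 24+15+24+18+23+10+15 = 129
Cheapest is NOR → BRV → JCT → IVY → ELM at $70.

$70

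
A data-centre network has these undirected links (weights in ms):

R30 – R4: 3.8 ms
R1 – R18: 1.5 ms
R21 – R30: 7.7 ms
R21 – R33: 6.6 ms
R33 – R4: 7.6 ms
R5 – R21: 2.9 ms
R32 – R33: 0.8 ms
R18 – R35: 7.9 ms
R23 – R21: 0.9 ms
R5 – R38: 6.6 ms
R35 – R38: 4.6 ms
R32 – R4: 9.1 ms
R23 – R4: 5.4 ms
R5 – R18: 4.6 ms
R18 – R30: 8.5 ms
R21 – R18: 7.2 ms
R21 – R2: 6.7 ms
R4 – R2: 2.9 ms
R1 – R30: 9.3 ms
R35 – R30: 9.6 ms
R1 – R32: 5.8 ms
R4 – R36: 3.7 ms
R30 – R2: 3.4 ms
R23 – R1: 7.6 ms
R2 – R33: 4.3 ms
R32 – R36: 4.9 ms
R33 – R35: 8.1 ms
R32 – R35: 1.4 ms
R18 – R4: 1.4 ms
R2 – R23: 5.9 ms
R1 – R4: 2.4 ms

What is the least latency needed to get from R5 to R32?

Running Dijkstra from R5:
R5: 0
R21: 2.9  (via R5)
R23: 3.8  (via R21)
R18: 4.6  (via R5)
R4: 6  (via R18)
R1: 6.1  (via R18)
R38: 6.6  (via R5)
R2: 8.9  (via R4)
R33: 9.5  (via R21)
R36: 9.7  (via R4)
R30: 9.8  (via R4)
R32: 10.3  (via R33)
Shortest route: R5–R21–R33–R32 = 10.3 ms.

10.3 ms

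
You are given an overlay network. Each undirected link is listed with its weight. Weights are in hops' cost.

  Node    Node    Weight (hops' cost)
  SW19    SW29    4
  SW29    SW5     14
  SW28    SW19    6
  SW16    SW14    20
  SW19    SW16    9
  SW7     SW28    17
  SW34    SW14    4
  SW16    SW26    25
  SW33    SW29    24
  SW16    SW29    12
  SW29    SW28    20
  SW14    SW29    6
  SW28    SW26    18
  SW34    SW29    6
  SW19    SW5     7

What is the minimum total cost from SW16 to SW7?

32 hops' cost

Running Dijkstra from SW16:
SW16: 0
SW19: 9  (via SW16)
SW29: 12  (via SW16)
SW28: 15  (via SW19)
SW5: 16  (via SW19)
SW14: 18  (via SW29)
SW34: 18  (via SW29)
SW26: 25  (via SW16)
SW7: 32  (via SW28)
Shortest route: SW16–SW19–SW28–SW7 = 32 hops' cost.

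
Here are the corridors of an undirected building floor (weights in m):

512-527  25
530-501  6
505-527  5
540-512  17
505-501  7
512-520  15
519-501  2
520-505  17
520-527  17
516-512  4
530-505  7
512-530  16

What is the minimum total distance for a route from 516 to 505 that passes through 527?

Shortest 516→527: 516 → 512 → 527 = 29
Shortest 527→505: 527 → 505 = 5
Total via 527: 29 + 5 = 34 m.

34 m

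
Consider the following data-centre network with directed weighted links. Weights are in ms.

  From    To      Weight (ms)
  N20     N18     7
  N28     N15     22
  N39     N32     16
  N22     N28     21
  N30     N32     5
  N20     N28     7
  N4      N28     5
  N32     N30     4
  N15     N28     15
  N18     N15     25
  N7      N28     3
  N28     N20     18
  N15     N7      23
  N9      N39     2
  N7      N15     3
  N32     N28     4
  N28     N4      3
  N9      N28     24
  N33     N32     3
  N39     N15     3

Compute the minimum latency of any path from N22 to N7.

Shortest distances from N22:
N22: 0
N28: 21  (via N22)
N4: 24  (via N28)
N20: 39  (via N28)
N15: 43  (via N28)
N18: 46  (via N20)
N7: 66  (via N15)
Shortest route: N22–N28–N15–N7 = 66 ms.

66 ms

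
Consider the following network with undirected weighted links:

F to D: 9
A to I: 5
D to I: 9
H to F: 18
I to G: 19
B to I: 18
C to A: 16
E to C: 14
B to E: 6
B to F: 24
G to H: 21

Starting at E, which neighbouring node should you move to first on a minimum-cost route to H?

B

Compare a few routes:
E - B - I - G - H: 6+18+19+21 = 64
E - B - F - H: 6+24+18 = 48
E - B - I - D - F - H: 6+18+9+9+18 = 60
Cheapest is E - B - F - H at 48.
So from E the first move is to B.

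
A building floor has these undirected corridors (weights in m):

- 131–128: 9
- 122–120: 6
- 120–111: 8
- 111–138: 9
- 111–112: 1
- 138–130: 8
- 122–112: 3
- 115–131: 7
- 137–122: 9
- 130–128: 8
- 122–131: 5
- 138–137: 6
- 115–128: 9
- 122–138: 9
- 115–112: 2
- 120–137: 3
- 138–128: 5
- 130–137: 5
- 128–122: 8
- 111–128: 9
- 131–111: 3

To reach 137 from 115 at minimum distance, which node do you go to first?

Candidate routes:
115–112–122–137: 2+3+9 = 14
115–112–111–138–137: 2+1+9+6 = 18
The minimum is 14 m via 115–112–122–137.
So from 115 the first move is to 112.

112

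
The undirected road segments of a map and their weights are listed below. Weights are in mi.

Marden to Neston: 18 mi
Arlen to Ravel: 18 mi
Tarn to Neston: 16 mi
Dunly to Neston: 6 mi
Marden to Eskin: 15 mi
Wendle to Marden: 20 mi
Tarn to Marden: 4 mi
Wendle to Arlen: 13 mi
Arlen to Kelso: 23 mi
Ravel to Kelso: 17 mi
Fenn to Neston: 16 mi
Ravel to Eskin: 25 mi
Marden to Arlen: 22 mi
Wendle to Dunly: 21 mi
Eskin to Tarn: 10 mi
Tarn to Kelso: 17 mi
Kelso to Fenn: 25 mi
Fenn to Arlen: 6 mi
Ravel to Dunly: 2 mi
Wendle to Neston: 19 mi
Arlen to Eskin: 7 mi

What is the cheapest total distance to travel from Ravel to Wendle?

Compare a few routes:
Ravel - Dunly - Wendle: 2+21 = 23
Ravel - Dunly - Neston - Wendle: 2+6+19 = 27
Cheapest is Ravel - Dunly - Wendle at 23 mi.

23 mi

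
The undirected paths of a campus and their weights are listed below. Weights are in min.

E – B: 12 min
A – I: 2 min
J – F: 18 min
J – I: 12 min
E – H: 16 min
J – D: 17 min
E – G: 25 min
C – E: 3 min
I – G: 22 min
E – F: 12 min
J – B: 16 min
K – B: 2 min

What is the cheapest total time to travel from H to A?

Enumerating some paths:
H–E–F–J–I–A: 16+12+18+12+2 = 60
H–E–G–I–A: 16+25+22+2 = 65
H–E–B–J–I–A: 16+12+16+12+2 = 58
Cheapest is H–E–B–J–I–A at 58 min.

58 min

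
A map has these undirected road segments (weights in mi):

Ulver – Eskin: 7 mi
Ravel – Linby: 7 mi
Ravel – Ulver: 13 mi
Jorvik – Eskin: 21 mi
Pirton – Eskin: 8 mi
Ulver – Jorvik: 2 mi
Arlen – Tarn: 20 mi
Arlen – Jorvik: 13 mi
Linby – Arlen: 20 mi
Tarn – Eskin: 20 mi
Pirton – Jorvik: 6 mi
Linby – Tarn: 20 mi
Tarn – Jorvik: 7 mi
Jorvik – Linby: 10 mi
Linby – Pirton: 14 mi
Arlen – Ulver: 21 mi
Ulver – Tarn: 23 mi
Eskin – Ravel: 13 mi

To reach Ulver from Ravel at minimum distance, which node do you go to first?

Ulver

Candidate routes:
Ravel - Eskin - Pirton - Jorvik - Ulver: 13+8+6+2 = 29
Ravel - Linby - Jorvik - Ulver: 7+10+2 = 19
Ravel - Eskin - Ulver: 13+7 = 20
Ravel - Ulver: 13 = 13
The minimum is 13 mi via Ravel - Ulver.
So from Ravel the first move is to Ulver.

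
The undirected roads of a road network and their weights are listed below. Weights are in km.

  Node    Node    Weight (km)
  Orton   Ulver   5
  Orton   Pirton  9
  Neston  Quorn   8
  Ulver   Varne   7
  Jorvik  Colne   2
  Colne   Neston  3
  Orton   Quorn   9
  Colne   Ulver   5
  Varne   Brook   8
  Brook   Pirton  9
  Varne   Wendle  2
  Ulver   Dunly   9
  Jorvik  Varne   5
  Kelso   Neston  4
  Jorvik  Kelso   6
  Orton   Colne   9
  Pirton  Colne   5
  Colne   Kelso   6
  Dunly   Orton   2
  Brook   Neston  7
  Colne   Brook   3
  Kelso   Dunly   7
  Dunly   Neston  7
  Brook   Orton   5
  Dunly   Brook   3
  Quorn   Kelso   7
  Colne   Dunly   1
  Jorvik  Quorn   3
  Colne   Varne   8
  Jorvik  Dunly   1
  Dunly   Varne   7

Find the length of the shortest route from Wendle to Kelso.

Candidate routes:
Wendle–Varne–Jorvik–Dunly–Kelso: 2+5+1+7 = 15
Wendle–Varne–Jorvik–Colne–Kelso: 2+5+2+6 = 15
Wendle–Varne–Jorvik–Kelso: 2+5+6 = 13
Wendle–Varne–Jorvik–Dunly–Colne–Kelso: 2+5+1+1+6 = 15
Cheapest is Wendle–Varne–Jorvik–Kelso at 13 km.

13 km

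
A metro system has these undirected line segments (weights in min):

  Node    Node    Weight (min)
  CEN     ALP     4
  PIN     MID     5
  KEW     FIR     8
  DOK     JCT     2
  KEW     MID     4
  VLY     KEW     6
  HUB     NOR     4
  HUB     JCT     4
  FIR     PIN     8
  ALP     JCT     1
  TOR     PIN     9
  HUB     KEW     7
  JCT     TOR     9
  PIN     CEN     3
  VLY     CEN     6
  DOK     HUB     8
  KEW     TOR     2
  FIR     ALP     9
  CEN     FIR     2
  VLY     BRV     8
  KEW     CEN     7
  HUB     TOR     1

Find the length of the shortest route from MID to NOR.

Running Dijkstra from MID:
MID: 0
KEW: 4  (via MID)
PIN: 5  (via MID)
TOR: 6  (via KEW)
HUB: 7  (via TOR)
CEN: 8  (via PIN)
FIR: 10  (via CEN)
VLY: 10  (via KEW)
NOR: 11  (via HUB)
Shortest route: MID → KEW → TOR → HUB → NOR = 11 min.

11 min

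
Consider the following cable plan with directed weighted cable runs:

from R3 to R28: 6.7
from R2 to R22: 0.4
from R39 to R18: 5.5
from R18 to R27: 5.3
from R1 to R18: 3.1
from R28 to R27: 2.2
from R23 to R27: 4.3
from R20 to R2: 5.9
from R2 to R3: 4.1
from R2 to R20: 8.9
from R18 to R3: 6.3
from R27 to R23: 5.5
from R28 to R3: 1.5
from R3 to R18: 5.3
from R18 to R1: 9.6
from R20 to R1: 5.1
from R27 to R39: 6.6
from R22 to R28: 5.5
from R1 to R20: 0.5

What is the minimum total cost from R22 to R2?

28.3

Candidate routes:
R22–R28–R27–R39–R18–R1–R20–R2: 5.5+2.2+6.6+5.5+9.6+0.5+5.9 = 35.8
R22–R28–R3–R18–R1–R20–R2: 5.5+1.5+5.3+9.6+0.5+5.9 = 28.3
Cheapest is R22–R28–R3–R18–R1–R20–R2 at 28.3.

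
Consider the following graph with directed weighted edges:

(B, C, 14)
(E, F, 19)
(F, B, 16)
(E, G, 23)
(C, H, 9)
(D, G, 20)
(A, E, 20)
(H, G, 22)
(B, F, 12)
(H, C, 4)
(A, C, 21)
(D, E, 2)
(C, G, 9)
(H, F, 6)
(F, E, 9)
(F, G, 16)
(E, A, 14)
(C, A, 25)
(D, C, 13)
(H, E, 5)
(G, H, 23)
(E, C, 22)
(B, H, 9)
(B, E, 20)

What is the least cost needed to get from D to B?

Settle nodes by increasing distance from D:
D: 0
E: 2  (via D)
C: 13  (via D)
A: 16  (via E)
G: 20  (via D)
F: 21  (via E)
H: 22  (via C)
B: 37  (via F)
Shortest route: D → E → F → B = 37.

37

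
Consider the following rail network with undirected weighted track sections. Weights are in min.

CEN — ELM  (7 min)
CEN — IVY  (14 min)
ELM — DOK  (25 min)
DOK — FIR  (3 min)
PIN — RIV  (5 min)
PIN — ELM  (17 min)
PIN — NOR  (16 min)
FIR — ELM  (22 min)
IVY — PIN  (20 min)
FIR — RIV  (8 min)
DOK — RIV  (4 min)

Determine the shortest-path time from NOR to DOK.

Compare a few routes:
NOR - PIN - RIV - DOK: 16+5+4 = 25
NOR - PIN - RIV - FIR - DOK: 16+5+8+3 = 32
NOR - PIN - ELM - FIR - DOK: 16+17+22+3 = 58
NOR - PIN - ELM - DOK: 16+17+25 = 58
Cheapest is NOR - PIN - RIV - DOK at 25 min.

25 min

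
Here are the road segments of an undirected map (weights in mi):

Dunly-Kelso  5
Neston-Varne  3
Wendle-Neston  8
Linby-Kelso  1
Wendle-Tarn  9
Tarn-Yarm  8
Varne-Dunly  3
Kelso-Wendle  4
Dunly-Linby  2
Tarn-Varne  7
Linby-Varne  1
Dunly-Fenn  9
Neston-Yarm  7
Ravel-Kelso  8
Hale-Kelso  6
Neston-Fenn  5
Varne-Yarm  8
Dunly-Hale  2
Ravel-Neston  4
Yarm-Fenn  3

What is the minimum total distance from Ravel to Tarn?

14 mi

Running Dijkstra from Ravel:
Ravel: 0
Neston: 4  (via Ravel)
Varne: 7  (via Neston)
Linby: 8  (via Varne)
Kelso: 8  (via Ravel)
Fenn: 9  (via Neston)
Dunly: 10  (via Varne)
Yarm: 11  (via Neston)
Hale: 12  (via Dunly)
Wendle: 12  (via Neston)
Tarn: 14  (via Varne)
Shortest route: Ravel → Neston → Varne → Tarn = 14 mi.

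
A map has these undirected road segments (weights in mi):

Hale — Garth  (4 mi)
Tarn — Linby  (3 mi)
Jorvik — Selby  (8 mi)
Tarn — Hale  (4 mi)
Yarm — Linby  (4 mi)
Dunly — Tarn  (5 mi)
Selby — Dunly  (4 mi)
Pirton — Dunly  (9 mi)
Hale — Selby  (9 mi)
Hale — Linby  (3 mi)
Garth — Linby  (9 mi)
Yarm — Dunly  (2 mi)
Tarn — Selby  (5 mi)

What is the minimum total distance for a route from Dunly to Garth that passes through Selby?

Shortest Dunly→Selby: Dunly–Selby = 4
Shortest Selby→Garth: Selby–Hale–Garth = 13
Total via Selby: 4 + 13 = 17 mi.

17 mi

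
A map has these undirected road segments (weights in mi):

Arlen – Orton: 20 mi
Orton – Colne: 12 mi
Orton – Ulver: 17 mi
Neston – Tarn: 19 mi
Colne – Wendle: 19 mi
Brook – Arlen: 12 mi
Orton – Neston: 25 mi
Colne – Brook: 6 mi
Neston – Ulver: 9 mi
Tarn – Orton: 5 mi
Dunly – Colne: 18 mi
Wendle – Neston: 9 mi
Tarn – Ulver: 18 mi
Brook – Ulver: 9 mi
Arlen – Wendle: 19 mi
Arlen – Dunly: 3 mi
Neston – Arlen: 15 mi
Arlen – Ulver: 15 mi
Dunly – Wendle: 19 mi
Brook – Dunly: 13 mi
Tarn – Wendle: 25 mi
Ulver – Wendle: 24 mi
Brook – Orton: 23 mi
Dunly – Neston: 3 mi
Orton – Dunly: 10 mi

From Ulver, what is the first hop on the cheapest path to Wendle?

Enumerating some paths:
Ulver → Wendle: 24 = 24
Ulver → Neston → Wendle: 9+9 = 18
Cheapest is Ulver → Neston → Wendle at 18 mi.
So from Ulver the first move is to Neston.

Neston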